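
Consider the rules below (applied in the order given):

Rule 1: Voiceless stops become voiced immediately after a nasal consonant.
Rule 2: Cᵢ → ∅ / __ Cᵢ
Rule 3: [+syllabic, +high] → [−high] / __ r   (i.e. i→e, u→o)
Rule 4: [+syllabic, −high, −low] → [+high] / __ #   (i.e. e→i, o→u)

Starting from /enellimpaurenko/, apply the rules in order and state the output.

enelimbaorengu

Rule 1 (post-nasal voicing): /p/ is a voiceless stop immediately after the nasal /m/, so it voices to [b]. /k/ is a voiceless stop immediately after the nasal /n/, so it voices to [g]. /enellimpaurenko/ → enellimbaurengo.
Rule 2 (degemination): /ll/ is a geminate; the first /l/ deletes. /enellimbaurengo/ → enelimbaurengo.
Rule 3 (pre-rhotic lowering): /u/ is a high vowel immediately before /r/, so it lowers to [o]. /enelimbaurengo/ → enelimbaorengo.
Rule 4 (final vowel raising): /o/ is a mid vowel in word-final position, so it raises to [u]. /enelimbaorengo/ → enelimbaorengu.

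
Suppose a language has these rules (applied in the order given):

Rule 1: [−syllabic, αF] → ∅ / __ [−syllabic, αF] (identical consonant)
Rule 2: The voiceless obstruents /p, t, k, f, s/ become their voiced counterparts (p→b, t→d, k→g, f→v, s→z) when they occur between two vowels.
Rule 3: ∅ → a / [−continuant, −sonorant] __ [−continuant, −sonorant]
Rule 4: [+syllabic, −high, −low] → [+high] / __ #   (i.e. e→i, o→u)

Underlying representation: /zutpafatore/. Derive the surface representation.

zutapavadori

Rule 1 (degemination): no segment meets the environment; /zutpafatore/ is unchanged.
Rule 2 (intervocalic voicing): /f/ is a voiceless obstruent between vowels /a/ and /a/, so it voices to [v]. /t/ is a voiceless obstruent between vowels /a/ and /o/, so it voices to [d]. /zutpafatore/ → zutpavadore.
Rule 3 (stop-cluster a-epenthesis): /t/ and /p/ form a stop–stop cluster, so [a] is inserted between them. /zutpavadore/ → zutapavadore.
Rule 4 (final vowel raising): /e/ is a mid vowel in word-final position, so it raises to [i]. /zutapavadore/ → zutapavadori.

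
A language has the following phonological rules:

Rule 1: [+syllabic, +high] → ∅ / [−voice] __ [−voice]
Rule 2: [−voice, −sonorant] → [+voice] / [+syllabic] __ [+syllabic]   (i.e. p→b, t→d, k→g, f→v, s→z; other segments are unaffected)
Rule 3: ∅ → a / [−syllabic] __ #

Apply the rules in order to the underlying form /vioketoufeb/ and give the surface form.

Rule 1 (high vowel syncope): no segment meets the environment; /vioketoufeb/ is unchanged.
Rule 2 (intervocalic voicing): /k/ is a voiceless obstruent between vowels /o/ and /e/, so it voices to [g]. /t/ is a voiceless obstruent between vowels /e/ and /o/, so it voices to [d]. /f/ is a voiceless obstruent between vowels /u/ and /e/, so it voices to [v]. /vioketoufeb/ → viogedouveb.
Rule 3 (final a-epenthesis): the form ends in the consonant /b/, so [a] is inserted word-finally. /viogedouveb/ → viogedouveba.

viogedouveba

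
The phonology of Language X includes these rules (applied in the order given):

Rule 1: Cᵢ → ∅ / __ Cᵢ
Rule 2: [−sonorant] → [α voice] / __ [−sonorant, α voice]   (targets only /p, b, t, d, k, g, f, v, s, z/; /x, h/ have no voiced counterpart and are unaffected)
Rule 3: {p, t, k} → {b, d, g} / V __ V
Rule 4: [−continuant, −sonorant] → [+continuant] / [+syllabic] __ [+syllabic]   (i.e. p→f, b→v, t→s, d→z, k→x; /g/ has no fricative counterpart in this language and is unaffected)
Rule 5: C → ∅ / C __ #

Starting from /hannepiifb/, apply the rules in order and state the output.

haneviiv

Rule 1 (degemination): /nn/ is a geminate; the first /n/ deletes. /hannepiifb/ → hanepiifb.
Rule 2 (regressive voicing assimilation): /f/ precedes the voiced obstruent /b/, so it voices to [v] by assimilation. /hanepiifb/ → hanepiivb.
Rule 3 (intervocalic voicing): /p/ is a voiceless stop between vowels /e/ and /i/, so it voices to [b]. /hanepiivb/ → hanebiivb.
Rule 4 (intervocalic spirantization): /b/ is a stop between vowels /e/ and /i/, so it spirantizes to the fricative [v]. /hanebiivb/ → haneviivb.
Rule 5 (final cluster simplification): /b/ is the second consonant of a word-final cluster /vb/, so it deletes. /haneviivb/ → haneviiv.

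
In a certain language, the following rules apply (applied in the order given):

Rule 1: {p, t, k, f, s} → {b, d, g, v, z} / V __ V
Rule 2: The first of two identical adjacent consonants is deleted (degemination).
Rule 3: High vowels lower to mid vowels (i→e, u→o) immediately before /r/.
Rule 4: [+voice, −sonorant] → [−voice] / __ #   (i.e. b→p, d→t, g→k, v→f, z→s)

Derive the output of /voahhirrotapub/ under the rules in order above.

voaherodabup

Rule 1 (intervocalic voicing): /t/ is a voiceless obstruent between vowels /o/ and /a/, so it voices to [d]. /p/ is a voiceless obstruent between vowels /a/ and /u/, so it voices to [b]. /voahhirrotapub/ → voahhirrodabub.
Rule 2 (degemination): /hh/ is a geminate; the first /h/ deletes. /rr/ is a geminate; the first /r/ deletes. /voahhirrodabub/ → voahirodabub.
Rule 3 (pre-rhotic lowering): /i/ is a high vowel immediately before /r/, so it lowers to [e]. /voahirodabub/ → voaherodabub.
Rule 4 (final devoicing): /b/ is a voiced obstruent in word-final position, so it devoices to [p]. /voaherodabub/ → voaherodabup.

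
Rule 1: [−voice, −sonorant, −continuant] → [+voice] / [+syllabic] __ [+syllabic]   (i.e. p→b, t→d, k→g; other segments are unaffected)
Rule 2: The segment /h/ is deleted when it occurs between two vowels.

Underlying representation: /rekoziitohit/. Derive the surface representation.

regoziidoit

Rule 1 (intervocalic voicing): /k/ is a voiceless stop between vowels /e/ and /o/, so it voices to [g]. /t/ is a voiceless stop between vowels /i/ and /o/, so it voices to [d]. /rekoziitohit/ → regoziidohit.
Rule 2 (intervocalic h-deletion): /h/ occurs between vowels /o/ and /i/, so it deletes. /regoziidohit/ → regoziidoit.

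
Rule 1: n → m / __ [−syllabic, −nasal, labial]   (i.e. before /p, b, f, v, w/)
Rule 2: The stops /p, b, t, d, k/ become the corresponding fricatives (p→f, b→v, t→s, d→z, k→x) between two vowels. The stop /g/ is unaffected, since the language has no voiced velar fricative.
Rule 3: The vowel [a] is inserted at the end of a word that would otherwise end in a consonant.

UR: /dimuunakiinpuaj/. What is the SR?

dimuunaxiimpuaja

Rule 1 (nasal place assimilation): /n/ precedes the labial consonant /p/, so it assimilates in place to [m]. /dimuunakiinpuaj/ → dimuunakiimpuaj.
Rule 2 (intervocalic spirantization): /k/ is a stop between vowels /a/ and /i/, so it spirantizes to the fricative [x]. /dimuunakiimpuaj/ → dimuunaxiimpuaj.
Rule 3 (final a-epenthesis): the form ends in the consonant /j/, so [a] is inserted word-finally. /dimuunaxiimpuaj/ → dimuunaxiimpuaja.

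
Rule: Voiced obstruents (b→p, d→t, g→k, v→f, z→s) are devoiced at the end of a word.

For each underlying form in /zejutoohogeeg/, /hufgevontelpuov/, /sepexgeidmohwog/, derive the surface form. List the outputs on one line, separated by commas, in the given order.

zejutoohogeek, hufgevontelpuof, sepexgeidmohwok

/zejutoohogeeg/: /g/ is a voiced obstruent in word-final position, so it devoices to [k]. → [zejutoohogeek].
/hufgevontelpuov/: /v/ is a voiced obstruent in word-final position, so it devoices to [f]. → [hufgevontelpuof].
/sepexgeidmohwog/: /g/ is a voiced obstruent in word-final position, so it devoices to [k]. → [sepexgeidmohwok].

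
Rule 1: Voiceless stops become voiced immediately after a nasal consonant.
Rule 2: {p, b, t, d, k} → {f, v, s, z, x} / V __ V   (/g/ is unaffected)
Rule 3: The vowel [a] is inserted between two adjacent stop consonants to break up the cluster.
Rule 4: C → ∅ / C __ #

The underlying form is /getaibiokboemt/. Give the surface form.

Rule 1 (post-nasal voicing): /t/ is a voiceless stop immediately after the nasal /m/, so it voices to [d]. /getaibiokboemt/ → getaibiokboemd.
Rule 2 (intervocalic spirantization): /t/ is a stop between vowels /e/ and /a/, so it spirantizes to the fricative [s]. /b/ is a stop between vowels /i/ and /i/, so it spirantizes to the fricative [v]. /getaibiokboemd/ → gesaiviokboemd.
Rule 3 (stop-cluster a-epenthesis): /k/ and /b/ form a stop–stop cluster, so [a] is inserted between them. /gesaiviokboemd/ → gesaiviokaboemd.
Rule 4 (final cluster simplification): /d/ is the second consonant of a word-final cluster /md/, so it deletes. /gesaiviokaboemd/ → gesaiviokaboem.

gesaiviokaboem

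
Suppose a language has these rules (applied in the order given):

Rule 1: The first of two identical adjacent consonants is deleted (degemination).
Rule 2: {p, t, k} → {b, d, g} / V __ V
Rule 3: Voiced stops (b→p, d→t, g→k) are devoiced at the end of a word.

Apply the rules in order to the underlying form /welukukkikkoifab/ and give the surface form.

welugugigoifap

Rule 1 (degemination): /kk/ is a geminate; the first /k/ deletes. /kk/ is a geminate; the first /k/ deletes. /welukukkikkoifab/ → welukukikoifab.
Rule 2 (intervocalic voicing): /k/ is a voiceless stop between vowels /u/ and /u/, so it voices to [g]. /k/ is a voiceless stop between vowels /u/ and /i/, so it voices to [g]. /k/ is a voiceless stop between vowels /i/ and /o/, so it voices to [g]. /welukukikoifab/ → welugugigoifab.
Rule 3 (final devoicing): /b/ is a voiced stop in word-final position, so it devoices to [p]. /welugugigoifab/ → welugugigoifap.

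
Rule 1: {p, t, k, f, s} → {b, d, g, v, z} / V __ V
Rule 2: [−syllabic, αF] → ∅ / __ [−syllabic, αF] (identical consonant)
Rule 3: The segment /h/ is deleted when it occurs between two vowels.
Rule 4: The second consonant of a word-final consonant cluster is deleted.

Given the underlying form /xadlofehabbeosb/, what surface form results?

xadloveabeos

Rule 1 (intervocalic voicing): /f/ is a voiceless obstruent between vowels /o/ and /e/, so it voices to [v]. /xadlofehabbeosb/ → xadlovehabbeosb.
Rule 2 (degemination): /bb/ is a geminate; the first /b/ deletes. /xadlovehabbeosb/ → xadlovehabeosb.
Rule 3 (intervocalic h-deletion): /h/ occurs between vowels /e/ and /a/, so it deletes. /xadlovehabeosb/ → xadloveabeosb.
Rule 4 (final cluster simplification): /b/ is the second consonant of a word-final cluster /sb/, so it deletes. /xadloveabeosb/ → xadloveabeos.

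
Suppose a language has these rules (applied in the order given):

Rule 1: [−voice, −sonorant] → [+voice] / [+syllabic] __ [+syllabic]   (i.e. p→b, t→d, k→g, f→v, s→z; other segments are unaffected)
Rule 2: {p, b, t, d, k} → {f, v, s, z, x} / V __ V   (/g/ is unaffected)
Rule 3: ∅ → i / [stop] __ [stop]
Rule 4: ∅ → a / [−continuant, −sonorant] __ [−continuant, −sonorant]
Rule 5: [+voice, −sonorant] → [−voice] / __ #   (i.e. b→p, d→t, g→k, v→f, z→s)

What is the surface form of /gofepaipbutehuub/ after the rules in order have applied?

govevaipibuzehuup

Rule 1 (intervocalic voicing): /f/ is a voiceless obstruent between vowels /o/ and /e/, so it voices to [v]. /p/ is a voiceless obstruent between vowels /e/ and /a/, so it voices to [b]. /t/ is a voiceless obstruent between vowels /u/ and /e/, so it voices to [d]. /gofepaipbutehuub/ → govebaipbudehuub.
Rule 2 (intervocalic spirantization): /b/ is a stop between vowels /e/ and /a/, so it spirantizes to the fricative [v]. /d/ is a stop between vowels /u/ and /e/, so it spirantizes to the fricative [z]. /govebaipbudehuub/ → govevaipbuzehuub.
Rule 3 (stop-cluster i-epenthesis): /p/ and /b/ form a stop–stop cluster, so [i] is inserted between them. /govevaipbuzehuub/ → govevaipibuzehuub.
Rule 4 (stop-cluster a-epenthesis): no segment meets the environment; /govevaipibuzehuub/ is unchanged.
Rule 5 (final devoicing): /b/ is a voiced obstruent in word-final position, so it devoices to [p]. /govevaipibuzehuub/ → govevaipibuzehuup.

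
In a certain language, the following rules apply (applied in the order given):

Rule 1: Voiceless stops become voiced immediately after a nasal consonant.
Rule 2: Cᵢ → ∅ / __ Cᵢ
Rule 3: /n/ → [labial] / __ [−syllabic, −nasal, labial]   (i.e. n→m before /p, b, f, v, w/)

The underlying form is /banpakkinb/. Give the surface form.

Rule 1 (post-nasal voicing): /p/ is a voiceless stop immediately after the nasal /n/, so it voices to [b]. /banpakkinb/ → banbakkinb.
Rule 2 (degemination): /kk/ is a geminate; the first /k/ deletes. /banbakkinb/ → banbakinb.
Rule 3 (nasal place assimilation): /n/ precedes the labial consonant /b/, so it assimilates in place to [m]. /n/ precedes the labial consonant /b/, so it assimilates in place to [m]. /banbakinb/ → bambakimb.

bambakimb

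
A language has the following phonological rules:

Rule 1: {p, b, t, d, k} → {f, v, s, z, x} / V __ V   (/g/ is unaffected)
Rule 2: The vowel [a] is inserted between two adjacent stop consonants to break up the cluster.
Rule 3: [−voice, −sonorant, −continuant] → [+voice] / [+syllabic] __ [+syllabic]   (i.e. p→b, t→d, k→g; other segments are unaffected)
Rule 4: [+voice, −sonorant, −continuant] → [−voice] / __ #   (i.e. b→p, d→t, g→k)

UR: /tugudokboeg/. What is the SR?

Rule 1 (intervocalic spirantization): /d/ is a stop between vowels /u/ and /o/, so it spirantizes to the fricative [z]. /tugudokboeg/ → tuguzokboeg.
Rule 2 (stop-cluster a-epenthesis): /k/ and /b/ form a stop–stop cluster, so [a] is inserted between them. /tuguzokboeg/ → tuguzokaboeg.
Rule 3 (intervocalic voicing): /k/ is a voiceless stop between vowels /o/ and /a/, so it voices to [g]. /tuguzokaboeg/ → tuguzogaboeg.
Rule 4 (final devoicing): /g/ is a voiced stop in word-final position, so it devoices to [k]. /tuguzogaboeg/ → tuguzogaboek.

tuguzogaboek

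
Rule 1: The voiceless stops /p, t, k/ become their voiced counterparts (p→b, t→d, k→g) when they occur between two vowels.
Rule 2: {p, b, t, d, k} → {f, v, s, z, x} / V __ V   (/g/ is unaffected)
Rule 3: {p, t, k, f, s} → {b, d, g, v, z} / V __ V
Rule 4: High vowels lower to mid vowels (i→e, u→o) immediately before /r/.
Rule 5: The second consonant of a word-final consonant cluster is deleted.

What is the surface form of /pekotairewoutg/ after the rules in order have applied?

pegozaerewout

Rule 1 (intervocalic voicing): /k/ is a voiceless stop between vowels /e/ and /o/, so it voices to [g]. /t/ is a voiceless stop between vowels /o/ and /a/, so it voices to [d]. /pekotairewoutg/ → pegodairewoutg.
Rule 2 (intervocalic spirantization): /d/ is a stop between vowels /o/ and /a/, so it spirantizes to the fricative [z]. /pegodairewoutg/ → pegozairewoutg.
Rule 3 (intervocalic voicing): no segment meets the environment; /pegozairewoutg/ is unchanged.
Rule 4 (pre-rhotic lowering): /i/ is a high vowel immediately before /r/, so it lowers to [e]. /pegozairewoutg/ → pegozaerewoutg.
Rule 5 (final cluster simplification): /g/ is the second consonant of a word-final cluster /tg/, so it deletes. /pegozaerewoutg/ → pegozaerewout.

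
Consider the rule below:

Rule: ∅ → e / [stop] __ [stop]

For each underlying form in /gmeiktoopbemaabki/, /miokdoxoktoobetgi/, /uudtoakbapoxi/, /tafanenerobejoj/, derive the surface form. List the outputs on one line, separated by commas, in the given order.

gmeiketoopebemaabeki, miokedoxoketoobetegi, uudetoakebapoxi, tafanenerobejoj

/gmeiktoopbemaabki/: /k/ and /t/ form a stop–stop cluster, so [e] is inserted between them. /p/ and /b/ form a stop–stop cluster, so [e] is inserted between them. /b/ and /k/ form a stop–stop cluster, so [e] is inserted between them. → [gmeiketoopebemaabeki].
/miokdoxoktoobetgi/: /k/ and /d/ form a stop–stop cluster, so [e] is inserted between them. /k/ and /t/ form a stop–stop cluster, so [e] is inserted between them. /t/ and /g/ form a stop–stop cluster, so [e] is inserted between them. → [miokedoxoketoobetegi].
/uudtoakbapoxi/: /d/ and /t/ form a stop–stop cluster, so [e] is inserted between them. /k/ and /b/ form a stop–stop cluster, so [e] is inserted between them. → [uudetoakebapoxi].
/tafanenerobejoj/: the rule's environment is not met; surfaces unchanged as [tafanenerobejoj].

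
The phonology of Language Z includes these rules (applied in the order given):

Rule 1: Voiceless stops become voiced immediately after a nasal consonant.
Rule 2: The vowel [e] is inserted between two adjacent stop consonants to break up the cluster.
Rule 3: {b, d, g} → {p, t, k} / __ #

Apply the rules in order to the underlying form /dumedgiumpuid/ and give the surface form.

dumedegiumbuit

Rule 1 (post-nasal voicing): /p/ is a voiceless stop immediately after the nasal /m/, so it voices to [b]. /dumedgiumpuid/ → dumedgiumbuid.
Rule 2 (stop-cluster e-epenthesis): /d/ and /g/ form a stop–stop cluster, so [e] is inserted between them. /dumedgiumbuid/ → dumedegiumbuid.
Rule 3 (final devoicing): /d/ is a voiced stop in word-final position, so it devoices to [t]. /dumedegiumbuid/ → dumedegiumbuit.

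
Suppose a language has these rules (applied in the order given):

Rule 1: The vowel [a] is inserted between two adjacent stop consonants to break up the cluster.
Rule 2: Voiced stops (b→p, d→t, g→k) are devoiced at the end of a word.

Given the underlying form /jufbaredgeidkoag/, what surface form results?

Rule 1 (stop-cluster a-epenthesis): /d/ and /g/ form a stop–stop cluster, so [a] is inserted between them. /d/ and /k/ form a stop–stop cluster, so [a] is inserted between them. /jufbaredgeidkoag/ → jufbaredageidakoag.
Rule 2 (final devoicing): /g/ is a voiced stop in word-final position, so it devoices to [k]. /jufbaredageidakoag/ → jufbaredageidakoak.

jufbaredageidakoak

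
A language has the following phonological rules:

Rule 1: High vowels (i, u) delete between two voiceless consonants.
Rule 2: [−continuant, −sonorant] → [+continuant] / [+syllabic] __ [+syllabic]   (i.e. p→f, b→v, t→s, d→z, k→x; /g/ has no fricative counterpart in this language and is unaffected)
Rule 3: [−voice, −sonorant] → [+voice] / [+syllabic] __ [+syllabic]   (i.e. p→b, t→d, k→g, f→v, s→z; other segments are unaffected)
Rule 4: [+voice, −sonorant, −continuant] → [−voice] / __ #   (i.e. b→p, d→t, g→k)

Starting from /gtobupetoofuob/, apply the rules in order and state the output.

Rule 1 (high vowel syncope): no segment meets the environment; /gtobupetoofuob/ is unchanged.
Rule 2 (intervocalic spirantization): /b/ is a stop between vowels /o/ and /u/, so it spirantizes to the fricative [v]. /p/ is a stop between vowels /u/ and /e/, so it spirantizes to the fricative [f]. /t/ is a stop between vowels /e/ and /o/, so it spirantizes to the fricative [s]. /gtobupetoofuob/ → gtovufesoofuob.
Rule 3 (intervocalic voicing): /f/ is a voiceless obstruent between vowels /u/ and /e/, so it voices to [v]. /s/ is a voiceless obstruent between vowels /e/ and /o/, so it voices to [z]. /f/ is a voiceless obstruent between vowels /o/ and /u/, so it voices to [v]. /gtovufesoofuob/ → gtovuvezoovuob.
Rule 4 (final devoicing): /b/ is a voiced stop in word-final position, so it devoices to [p]. /gtovuvezoovuob/ → gtovuvezoovuop.

gtovuvezoovuop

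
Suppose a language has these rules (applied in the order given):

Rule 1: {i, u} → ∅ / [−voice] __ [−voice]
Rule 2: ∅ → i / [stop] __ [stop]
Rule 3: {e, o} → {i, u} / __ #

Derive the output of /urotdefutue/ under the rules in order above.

urotideftui

Rule 1 (high vowel syncope): /u/ is a high vowel flanked by voiceless consonants /f/ and /t/, so it deletes. /urotdefutue/ → urotdeftue.
Rule 2 (stop-cluster i-epenthesis): /t/ and /d/ form a stop–stop cluster, so [i] is inserted between them. /urotdeftue/ → urotideftue.
Rule 3 (final vowel raising): /e/ is a mid vowel in word-final position, so it raises to [i]. /urotideftue/ → urotideftui.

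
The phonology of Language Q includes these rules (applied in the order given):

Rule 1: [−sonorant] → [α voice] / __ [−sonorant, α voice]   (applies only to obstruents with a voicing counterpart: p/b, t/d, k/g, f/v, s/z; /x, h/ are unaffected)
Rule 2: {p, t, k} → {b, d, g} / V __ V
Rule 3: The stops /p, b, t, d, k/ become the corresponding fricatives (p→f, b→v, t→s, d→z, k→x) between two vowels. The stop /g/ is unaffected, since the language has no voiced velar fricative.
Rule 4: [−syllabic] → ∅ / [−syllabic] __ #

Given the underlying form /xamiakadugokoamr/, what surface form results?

xamiagazugogoam

Rule 1 (regressive voicing assimilation): no segment meets the environment; /xamiakadugokoamr/ is unchanged.
Rule 2 (intervocalic voicing): /k/ is a voiceless stop between vowels /a/ and /a/, so it voices to [g]. /k/ is a voiceless stop between vowels /o/ and /o/, so it voices to [g]. /xamiakadugokoamr/ → xamiagadugogoamr.
Rule 3 (intervocalic spirantization): /d/ is a stop between vowels /a/ and /u/, so it spirantizes to the fricative [z]. /xamiagadugogoamr/ → xamiagazugogoamr.
Rule 4 (final cluster simplification): /r/ is the second consonant of a word-final cluster /mr/, so it deletes. /xamiagazugogoamr/ → xamiagazugogoam.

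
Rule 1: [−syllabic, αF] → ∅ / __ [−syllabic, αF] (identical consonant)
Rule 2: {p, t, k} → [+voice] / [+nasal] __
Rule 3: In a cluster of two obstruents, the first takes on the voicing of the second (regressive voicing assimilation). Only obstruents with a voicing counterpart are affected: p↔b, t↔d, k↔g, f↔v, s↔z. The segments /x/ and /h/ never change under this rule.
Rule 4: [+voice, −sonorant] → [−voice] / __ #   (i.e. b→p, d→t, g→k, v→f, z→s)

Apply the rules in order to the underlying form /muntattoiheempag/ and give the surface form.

Rule 1 (degemination): /tt/ is a geminate; the first /t/ deletes. /muntattoiheempag/ → muntatoiheempag.
Rule 2 (post-nasal voicing): /t/ is a voiceless stop immediately after the nasal /n/, so it voices to [d]. /p/ is a voiceless stop immediately after the nasal /m/, so it voices to [b]. /muntatoiheempag/ → mundatoiheembag.
Rule 3 (regressive voicing assimilation): no segment meets the environment; /mundatoiheembag/ is unchanged.
Rule 4 (final devoicing): /g/ is a voiced obstruent in word-final position, so it devoices to [k]. /mundatoiheembag/ → mundatoiheembak.

mundatoiheembak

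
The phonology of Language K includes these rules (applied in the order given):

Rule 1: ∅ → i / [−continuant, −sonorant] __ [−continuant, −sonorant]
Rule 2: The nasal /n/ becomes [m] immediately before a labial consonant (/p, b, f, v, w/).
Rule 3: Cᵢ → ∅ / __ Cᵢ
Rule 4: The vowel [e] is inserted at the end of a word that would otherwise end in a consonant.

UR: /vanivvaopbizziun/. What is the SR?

vanivaopibiziune

Rule 1 (stop-cluster i-epenthesis): /p/ and /b/ form a stop–stop cluster, so [i] is inserted between them. /vanivvaopbizziun/ → vanivvaopibizziun.
Rule 2 (nasal place assimilation): no segment meets the environment; /vanivvaopibizziun/ is unchanged.
Rule 3 (degemination): /vv/ is a geminate; the first /v/ deletes. /zz/ is a geminate; the first /z/ deletes. /vanivvaopibizziun/ → vanivaopibiziun.
Rule 4 (final e-epenthesis): the form ends in the consonant /n/, so [e] is inserted word-finally. /vanivaopibiziun/ → vanivaopibiziune.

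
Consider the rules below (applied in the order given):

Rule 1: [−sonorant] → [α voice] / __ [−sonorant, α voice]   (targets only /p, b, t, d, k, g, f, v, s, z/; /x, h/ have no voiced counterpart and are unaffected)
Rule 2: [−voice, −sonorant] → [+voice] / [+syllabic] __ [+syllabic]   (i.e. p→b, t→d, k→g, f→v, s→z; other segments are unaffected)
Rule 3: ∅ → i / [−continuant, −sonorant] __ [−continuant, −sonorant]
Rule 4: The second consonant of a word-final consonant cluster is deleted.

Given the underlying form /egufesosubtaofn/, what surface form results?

Rule 1 (regressive voicing assimilation): /b/ precedes the voiceless obstruent /t/, so it devoices to [p] by assimilation. /egufesosubtaofn/ → egufesosuptaofn.
Rule 2 (intervocalic voicing): /f/ is a voiceless obstruent between vowels /u/ and /e/, so it voices to [v]. /s/ is a voiceless obstruent between vowels /e/ and /o/, so it voices to [z]. /s/ is a voiceless obstruent between vowels /o/ and /u/, so it voices to [z]. /egufesosuptaofn/ → eguvezozuptaofn.
Rule 3 (stop-cluster i-epenthesis): /p/ and /t/ form a stop–stop cluster, so [i] is inserted between them. /eguvezozuptaofn/ → eguvezozupitaofn.
Rule 4 (final cluster simplification): /n/ is the second consonant of a word-final cluster /fn/, so it deletes. /eguvezozupitaofn/ → eguvezozupitaof.

eguvezozupitaof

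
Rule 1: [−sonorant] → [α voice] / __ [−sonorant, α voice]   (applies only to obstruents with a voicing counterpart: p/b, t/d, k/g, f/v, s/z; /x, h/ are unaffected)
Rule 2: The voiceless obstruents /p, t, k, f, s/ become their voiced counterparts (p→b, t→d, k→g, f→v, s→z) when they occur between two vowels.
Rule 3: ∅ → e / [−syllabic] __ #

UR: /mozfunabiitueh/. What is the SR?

mosfunabiiduehe

Rule 1 (regressive voicing assimilation): /z/ precedes the voiceless obstruent /f/, so it devoices to [s] by assimilation. /mozfunabiitueh/ → mosfunabiitueh.
Rule 2 (intervocalic voicing): /t/ is a voiceless obstruent between vowels /i/ and /u/, so it voices to [d]. /mosfunabiitueh/ → mosfunabiidueh.
Rule 3 (final e-epenthesis): the form ends in the consonant /h/, so [e] is inserted word-finally. /mosfunabiidueh/ → mosfunabiiduehe.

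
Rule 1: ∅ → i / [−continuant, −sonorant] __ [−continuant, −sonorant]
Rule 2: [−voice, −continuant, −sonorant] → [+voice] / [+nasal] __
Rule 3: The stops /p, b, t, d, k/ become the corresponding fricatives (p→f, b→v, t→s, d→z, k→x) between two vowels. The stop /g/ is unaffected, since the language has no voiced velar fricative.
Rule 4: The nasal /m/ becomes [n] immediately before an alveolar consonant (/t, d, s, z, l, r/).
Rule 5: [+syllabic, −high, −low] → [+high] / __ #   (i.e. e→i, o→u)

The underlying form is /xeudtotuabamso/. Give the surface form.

Rule 1 (stop-cluster i-epenthesis): /d/ and /t/ form a stop–stop cluster, so [i] is inserted between them. /xeudtotuabamso/ → xeuditotuabamso.
Rule 2 (post-nasal voicing): no segment meets the environment; /xeuditotuabamso/ is unchanged.
Rule 3 (intervocalic spirantization): /d/ is a stop between vowels /u/ and /i/, so it spirantizes to the fricative [z]. /t/ is a stop between vowels /i/ and /o/, so it spirantizes to the fricative [s]. /t/ is a stop between vowels /o/ and /u/, so it spirantizes to the fricative [s]. /b/ is a stop between vowels /a/ and /a/, so it spirantizes to the fricative [v]. /xeuditotuabamso/ → xeuzisosuavamso.
Rule 4 (nasal place assimilation): /m/ precedes the alveolar consonant /s/, so it assimilates in place to [n]. /xeuzisosuavamso/ → xeuzisosuavanso.
Rule 5 (final vowel raising): /o/ is a mid vowel in word-final position, so it raises to [u]. /xeuzisosuavanso/ → xeuzisosuavansu.

xeuzisosuavansu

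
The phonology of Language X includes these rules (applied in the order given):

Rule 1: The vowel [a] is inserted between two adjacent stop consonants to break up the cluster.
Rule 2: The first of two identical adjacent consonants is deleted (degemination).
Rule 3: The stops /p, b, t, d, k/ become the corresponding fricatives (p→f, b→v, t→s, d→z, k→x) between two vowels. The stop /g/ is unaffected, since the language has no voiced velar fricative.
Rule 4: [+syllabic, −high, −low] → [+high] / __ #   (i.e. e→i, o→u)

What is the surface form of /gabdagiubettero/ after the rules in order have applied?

gavazagiuvesaseru

Rule 1 (stop-cluster a-epenthesis): /b/ and /d/ form a stop–stop cluster, so [a] is inserted between them. /t/ and /t/ form a stop–stop cluster, so [a] is inserted between them. /gabdagiubettero/ → gabadagiubetatero.
Rule 2 (degemination): no segment meets the environment; /gabadagiubetatero/ is unchanged.
Rule 3 (intervocalic spirantization): /b/ is a stop between vowels /a/ and /a/, so it spirantizes to the fricative [v]. /d/ is a stop between vowels /a/ and /a/, so it spirantizes to the fricative [z]. /b/ is a stop between vowels /u/ and /e/, so it spirantizes to the fricative [v]. /t/ is a stop between vowels /e/ and /a/, so it spirantizes to the fricative [s]. /t/ is a stop between vowels /a/ and /e/, so it spirantizes to the fricative [s]. /gabadagiubetatero/ → gavazagiuvesasero.
Rule 4 (final vowel raising): /o/ is a mid vowel in word-final position, so it raises to [u]. /gavazagiuvesasero/ → gavazagiuvesaseru.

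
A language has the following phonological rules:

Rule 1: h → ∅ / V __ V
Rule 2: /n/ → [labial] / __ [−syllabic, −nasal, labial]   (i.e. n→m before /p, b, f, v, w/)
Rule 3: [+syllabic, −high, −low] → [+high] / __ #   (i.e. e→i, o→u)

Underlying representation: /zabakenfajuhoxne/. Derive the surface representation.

zabakemfajuoxni

Rule 1 (intervocalic h-deletion): /h/ occurs between vowels /u/ and /o/, so it deletes. /zabakenfajuhoxne/ → zabakenfajuoxne.
Rule 2 (nasal place assimilation): /n/ precedes the labial consonant /f/, so it assimilates in place to [m]. /zabakenfajuoxne/ → zabakemfajuoxne.
Rule 3 (final vowel raising): /e/ is a mid vowel in word-final position, so it raises to [i]. /zabakemfajuoxne/ → zabakemfajuoxni.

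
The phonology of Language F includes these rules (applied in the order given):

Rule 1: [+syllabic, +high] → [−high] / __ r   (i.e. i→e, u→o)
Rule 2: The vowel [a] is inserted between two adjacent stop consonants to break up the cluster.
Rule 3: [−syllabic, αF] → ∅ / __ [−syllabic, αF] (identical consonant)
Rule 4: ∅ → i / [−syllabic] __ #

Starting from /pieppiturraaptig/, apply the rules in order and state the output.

Rule 1 (pre-rhotic lowering): /u/ is a high vowel immediately before /r/, so it lowers to [o]. /pieppiturraaptig/ → pieppitorraaptig.
Rule 2 (stop-cluster a-epenthesis): /p/ and /p/ form a stop–stop cluster, so [a] is inserted between them. /p/ and /t/ form a stop–stop cluster, so [a] is inserted between them. /pieppitorraaptig/ → piepapitorraapatig.
Rule 3 (degemination): /rr/ is a geminate; the first /r/ deletes. /piepapitorraapatig/ → piepapitoraapatig.
Rule 4 (final i-epenthesis): the form ends in the consonant /g/, so [i] is inserted word-finally. /piepapitoraapatig/ → piepapitoraapatigi.

piepapitoraapatigi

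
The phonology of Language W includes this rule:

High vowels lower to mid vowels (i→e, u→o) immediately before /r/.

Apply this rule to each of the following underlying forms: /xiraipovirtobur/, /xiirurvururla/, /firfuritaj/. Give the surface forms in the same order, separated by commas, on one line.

xeraipovertobor, xierorvororla, ferforitaj

/xiraipovirtobur/: /i/ is a high vowel immediately before /r/, so it lowers to [e]. /i/ is a high vowel immediately before /r/, so it lowers to [e]. /u/ is a high vowel immediately before /r/, so it lowers to [o]. → [xeraipovertobor].
/xiirurvururla/: /i/ is a high vowel immediately before /r/, so it lowers to [e]. /u/ is a high vowel immediately before /r/, so it lowers to [o]. /u/ is a high vowel immediately before /r/, so it lowers to [o]. /u/ is a high vowel immediately before /r/, so it lowers to [o]. → [xierorvororla].
/firfuritaj/: /i/ is a high vowel immediately before /r/, so it lowers to [e]. /u/ is a high vowel immediately before /r/, so it lowers to [o]. → [ferforitaj].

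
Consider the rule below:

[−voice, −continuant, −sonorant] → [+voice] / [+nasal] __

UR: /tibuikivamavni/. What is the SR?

No segment of /tibuikivamavni/ meets the structural description of the rule, so the form surfaces unchanged.

tibuikivamavni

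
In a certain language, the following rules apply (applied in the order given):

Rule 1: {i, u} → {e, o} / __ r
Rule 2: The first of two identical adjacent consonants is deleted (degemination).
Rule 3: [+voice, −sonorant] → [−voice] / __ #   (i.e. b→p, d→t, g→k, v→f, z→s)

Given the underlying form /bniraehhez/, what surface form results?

Rule 1 (pre-rhotic lowering): /i/ is a high vowel immediately before /r/, so it lowers to [e]. /bniraehhez/ → bneraehhez.
Rule 2 (degemination): /hh/ is a geminate; the first /h/ deletes. /bneraehhez/ → bneraehez.
Rule 3 (final devoicing): /z/ is a voiced obstruent in word-final position, so it devoices to [s]. /bneraehez/ → bneraehes.

bneraehes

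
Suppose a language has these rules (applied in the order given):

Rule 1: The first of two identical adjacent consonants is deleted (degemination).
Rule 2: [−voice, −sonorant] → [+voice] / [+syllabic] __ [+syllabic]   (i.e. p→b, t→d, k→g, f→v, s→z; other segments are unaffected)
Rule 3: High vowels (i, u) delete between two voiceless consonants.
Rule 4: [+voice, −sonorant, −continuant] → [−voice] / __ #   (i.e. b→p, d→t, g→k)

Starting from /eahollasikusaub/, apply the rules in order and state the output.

eaholaziguzaup

Rule 1 (degemination): /ll/ is a geminate; the first /l/ deletes. /eahollasikusaub/ → eaholasikusaub.
Rule 2 (intervocalic voicing): /s/ is a voiceless obstruent between vowels /a/ and /i/, so it voices to [z]. /k/ is a voiceless obstruent between vowels /i/ and /u/, so it voices to [g]. /s/ is a voiceless obstruent between vowels /u/ and /a/, so it voices to [z]. /eaholasikusaub/ → eaholaziguzaub.
Rule 3 (high vowel syncope): no segment meets the environment; /eaholaziguzaub/ is unchanged.
Rule 4 (final devoicing): /b/ is a voiced stop in word-final position, so it devoices to [p]. /eaholaziguzaub/ → eaholaziguzaup.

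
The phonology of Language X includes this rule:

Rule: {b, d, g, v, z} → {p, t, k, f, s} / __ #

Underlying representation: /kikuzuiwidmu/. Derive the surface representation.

No segment of /kikuzuiwidmu/ meets the structural description of the rule, so the form surfaces unchanged.

kikuzuiwidmu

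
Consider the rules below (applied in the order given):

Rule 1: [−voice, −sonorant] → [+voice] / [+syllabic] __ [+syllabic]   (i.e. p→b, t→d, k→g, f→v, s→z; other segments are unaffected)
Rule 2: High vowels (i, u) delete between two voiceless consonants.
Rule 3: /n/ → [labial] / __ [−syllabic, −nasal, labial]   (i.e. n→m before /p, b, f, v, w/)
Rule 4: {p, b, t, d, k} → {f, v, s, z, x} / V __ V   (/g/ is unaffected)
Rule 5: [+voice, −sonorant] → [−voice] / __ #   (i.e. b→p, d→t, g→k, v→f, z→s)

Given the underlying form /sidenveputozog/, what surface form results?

Rule 1 (intervocalic voicing): /p/ is a voiceless obstruent between vowels /e/ and /u/, so it voices to [b]. /t/ is a voiceless obstruent between vowels /u/ and /o/, so it voices to [d]. /sidenveputozog/ → sidenvebudozog.
Rule 2 (high vowel syncope): no segment meets the environment; /sidenvebudozog/ is unchanged.
Rule 3 (nasal place assimilation): /n/ precedes the labial consonant /v/, so it assimilates in place to [m]. /sidenvebudozog/ → sidemvebudozog.
Rule 4 (intervocalic spirantization): /d/ is a stop between vowels /i/ and /e/, so it spirantizes to the fricative [z]. /b/ is a stop between vowels /e/ and /u/, so it spirantizes to the fricative [v]. /d/ is a stop between vowels /u/ and /o/, so it spirantizes to the fricative [z]. /sidemvebudozog/ → sizemvevuzozog.
Rule 5 (final devoicing): /g/ is a voiced obstruent in word-final position, so it devoices to [k]. /sizemvevuzozog/ → sizemvevuzozok.

sizemvevuzozok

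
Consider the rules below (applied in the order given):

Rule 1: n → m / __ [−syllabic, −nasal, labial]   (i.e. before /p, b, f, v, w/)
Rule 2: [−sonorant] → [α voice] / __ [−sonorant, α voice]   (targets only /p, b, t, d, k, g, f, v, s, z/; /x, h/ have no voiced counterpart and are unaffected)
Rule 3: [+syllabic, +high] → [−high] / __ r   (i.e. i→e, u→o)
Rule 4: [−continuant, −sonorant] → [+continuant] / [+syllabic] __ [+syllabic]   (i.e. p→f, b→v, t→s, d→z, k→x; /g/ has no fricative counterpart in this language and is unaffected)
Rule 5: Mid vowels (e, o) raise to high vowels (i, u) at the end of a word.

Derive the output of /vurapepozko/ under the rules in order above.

vorafefosku

Rule 1 (nasal place assimilation): no segment meets the environment; /vurapepozko/ is unchanged.
Rule 2 (regressive voicing assimilation): /z/ precedes the voiceless obstruent /k/, so it devoices to [s] by assimilation. /vurapepozko/ → vurapeposko.
Rule 3 (pre-rhotic lowering): /u/ is a high vowel immediately before /r/, so it lowers to [o]. /vurapeposko/ → vorapeposko.
Rule 4 (intervocalic spirantization): /p/ is a stop between vowels /a/ and /e/, so it spirantizes to the fricative [f]. /p/ is a stop between vowels /e/ and /o/, so it spirantizes to the fricative [f]. /vorapeposko/ → vorafefosko.
Rule 5 (final vowel raising): /o/ is a mid vowel in word-final position, so it raises to [u]. /vorafefosko/ → vorafefosku.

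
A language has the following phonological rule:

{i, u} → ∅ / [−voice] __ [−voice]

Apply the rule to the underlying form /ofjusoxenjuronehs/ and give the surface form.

No segment of /ofjusoxenjuronehs/ meets the structural description of the rule, so the form surfaces unchanged.

ofjusoxenjuronehs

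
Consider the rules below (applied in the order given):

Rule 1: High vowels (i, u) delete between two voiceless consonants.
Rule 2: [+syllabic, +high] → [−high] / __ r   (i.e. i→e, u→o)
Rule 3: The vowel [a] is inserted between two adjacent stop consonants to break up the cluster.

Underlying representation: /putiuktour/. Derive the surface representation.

patiukatoor

Rule 1 (high vowel syncope): /u/ is a high vowel flanked by voiceless consonants /p/ and /t/, so it deletes. /putiuktour/ → ptiuktour.
Rule 2 (pre-rhotic lowering): /u/ is a high vowel immediately before /r/, so it lowers to [o]. /ptiuktour/ → ptiuktoor.
Rule 3 (stop-cluster a-epenthesis): /p/ and /t/ form a stop–stop cluster, so [a] is inserted between them. /k/ and /t/ form a stop–stop cluster, so [a] is inserted between them. /ptiuktoor/ → patiukatoor.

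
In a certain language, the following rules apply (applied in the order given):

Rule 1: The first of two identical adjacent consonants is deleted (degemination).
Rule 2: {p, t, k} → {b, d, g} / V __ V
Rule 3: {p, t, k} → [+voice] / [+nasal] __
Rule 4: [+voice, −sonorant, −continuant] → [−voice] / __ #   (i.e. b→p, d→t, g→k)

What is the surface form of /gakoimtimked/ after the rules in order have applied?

gagoimdimget

Rule 1 (degemination): no segment meets the environment; /gakoimtimked/ is unchanged.
Rule 2 (intervocalic voicing): /k/ is a voiceless stop between vowels /a/ and /o/, so it voices to [g]. /gakoimtimked/ → gagoimtimked.
Rule 3 (post-nasal voicing): /t/ is a voiceless stop immediately after the nasal /m/, so it voices to [d]. /k/ is a voiceless stop immediately after the nasal /m/, so it voices to [g]. /gagoimtimked/ → gagoimdimged.
Rule 4 (final devoicing): /d/ is a voiced stop in word-final position, so it devoices to [t]. /gagoimdimged/ → gagoimdimget.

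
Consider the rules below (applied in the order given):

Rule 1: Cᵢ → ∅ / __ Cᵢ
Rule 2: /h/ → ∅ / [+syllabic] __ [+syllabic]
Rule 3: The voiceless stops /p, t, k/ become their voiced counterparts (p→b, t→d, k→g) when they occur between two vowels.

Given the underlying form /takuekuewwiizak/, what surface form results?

Rule 1 (degemination): /ww/ is a geminate; the first /w/ deletes. /takuekuewwiizak/ → takuekuewiizak.
Rule 2 (intervocalic h-deletion): no segment meets the environment; /takuekuewiizak/ is unchanged.
Rule 3 (intervocalic voicing): /k/ is a voiceless stop between vowels /a/ and /u/, so it voices to [g]. /k/ is a voiceless stop between vowels /e/ and /u/, so it voices to [g]. /takuekuewiizak/ → tagueguewiizak.

tagueguewiizak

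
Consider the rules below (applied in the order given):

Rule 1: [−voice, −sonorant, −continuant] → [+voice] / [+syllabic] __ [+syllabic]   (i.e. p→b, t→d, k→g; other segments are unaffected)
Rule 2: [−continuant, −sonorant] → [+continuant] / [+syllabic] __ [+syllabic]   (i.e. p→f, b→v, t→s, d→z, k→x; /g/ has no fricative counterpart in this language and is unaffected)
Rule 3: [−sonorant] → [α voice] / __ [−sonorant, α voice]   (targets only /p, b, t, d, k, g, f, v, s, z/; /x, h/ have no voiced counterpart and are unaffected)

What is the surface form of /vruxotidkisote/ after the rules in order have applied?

Rule 1 (intervocalic voicing): /t/ is a voiceless stop between vowels /o/ and /i/, so it voices to [d]. /t/ is a voiceless stop between vowels /o/ and /e/, so it voices to [d]. /vruxotidkisote/ → vruxodidkisode.
Rule 2 (intervocalic spirantization): /d/ is a stop between vowels /o/ and /i/, so it spirantizes to the fricative [z]. /d/ is a stop between vowels /o/ and /e/, so it spirantizes to the fricative [z]. /vruxodidkisode/ → vruxozidkisoze.
Rule 3 (regressive voicing assimilation): /d/ precedes the voiceless obstruent /k/, so it devoices to [t] by assimilation. /vruxozidkisoze/ → vruxozitkisoze.

vruxozitkisoze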